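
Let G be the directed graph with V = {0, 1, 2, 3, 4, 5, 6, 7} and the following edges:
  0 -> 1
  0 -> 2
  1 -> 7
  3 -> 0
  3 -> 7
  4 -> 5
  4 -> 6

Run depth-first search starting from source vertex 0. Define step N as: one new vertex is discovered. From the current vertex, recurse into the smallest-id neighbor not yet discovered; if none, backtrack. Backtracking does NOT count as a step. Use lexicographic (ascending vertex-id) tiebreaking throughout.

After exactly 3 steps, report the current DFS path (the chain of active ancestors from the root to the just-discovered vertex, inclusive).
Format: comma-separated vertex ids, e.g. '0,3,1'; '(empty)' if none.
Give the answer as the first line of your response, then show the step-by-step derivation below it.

0,1,7

step 1: discover 0; path=0; order=0
step 2: discover 1; path=0>1; order=0,1
step 3: discover 7; path=0>1>7; order=0,1,7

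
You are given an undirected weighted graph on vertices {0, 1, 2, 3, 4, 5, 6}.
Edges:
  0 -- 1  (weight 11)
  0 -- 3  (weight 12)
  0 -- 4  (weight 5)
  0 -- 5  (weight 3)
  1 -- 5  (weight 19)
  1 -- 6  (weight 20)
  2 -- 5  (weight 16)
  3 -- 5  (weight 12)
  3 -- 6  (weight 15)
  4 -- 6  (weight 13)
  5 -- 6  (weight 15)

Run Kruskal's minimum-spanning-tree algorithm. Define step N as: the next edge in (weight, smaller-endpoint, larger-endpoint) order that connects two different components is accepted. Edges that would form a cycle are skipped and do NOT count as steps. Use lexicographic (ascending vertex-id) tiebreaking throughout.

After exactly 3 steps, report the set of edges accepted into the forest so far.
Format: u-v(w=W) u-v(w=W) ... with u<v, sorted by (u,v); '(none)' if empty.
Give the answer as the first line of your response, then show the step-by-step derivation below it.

0-1(w=11) 0-4(w=5) 0-5(w=3)

step 1: add edge 0-5 (w=3); MST = {0-5(w=3)}
step 2: add edge 0-4 (w=5); MST = {0-4(w=5) 0-5(w=3)}
step 3: add edge 0-1 (w=11); MST = {0-1(w=11) 0-4(w=5) 0-5(w=3)}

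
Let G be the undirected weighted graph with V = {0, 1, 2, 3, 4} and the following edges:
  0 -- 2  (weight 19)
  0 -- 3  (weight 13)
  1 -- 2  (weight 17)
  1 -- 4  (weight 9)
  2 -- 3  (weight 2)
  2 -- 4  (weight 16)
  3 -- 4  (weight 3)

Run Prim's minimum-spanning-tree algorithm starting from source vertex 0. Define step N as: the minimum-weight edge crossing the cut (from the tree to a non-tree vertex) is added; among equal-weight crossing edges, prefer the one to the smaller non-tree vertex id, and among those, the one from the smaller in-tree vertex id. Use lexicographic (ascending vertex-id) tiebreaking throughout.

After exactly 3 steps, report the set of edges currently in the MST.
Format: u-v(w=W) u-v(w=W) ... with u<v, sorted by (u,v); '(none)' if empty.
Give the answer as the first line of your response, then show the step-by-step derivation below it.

0-3(w=13) 2-3(w=2) 3-4(w=3)

step 1: add edge 0-3 (w=13); MST = {0-3(w=13)}
step 2: add edge 2-3 (w=2); MST = {0-3(w=13) 2-3(w=2)}
step 3: add edge 3-4 (w=3); MST = {0-3(w=13) 2-3(w=2) 3-4(w=3)}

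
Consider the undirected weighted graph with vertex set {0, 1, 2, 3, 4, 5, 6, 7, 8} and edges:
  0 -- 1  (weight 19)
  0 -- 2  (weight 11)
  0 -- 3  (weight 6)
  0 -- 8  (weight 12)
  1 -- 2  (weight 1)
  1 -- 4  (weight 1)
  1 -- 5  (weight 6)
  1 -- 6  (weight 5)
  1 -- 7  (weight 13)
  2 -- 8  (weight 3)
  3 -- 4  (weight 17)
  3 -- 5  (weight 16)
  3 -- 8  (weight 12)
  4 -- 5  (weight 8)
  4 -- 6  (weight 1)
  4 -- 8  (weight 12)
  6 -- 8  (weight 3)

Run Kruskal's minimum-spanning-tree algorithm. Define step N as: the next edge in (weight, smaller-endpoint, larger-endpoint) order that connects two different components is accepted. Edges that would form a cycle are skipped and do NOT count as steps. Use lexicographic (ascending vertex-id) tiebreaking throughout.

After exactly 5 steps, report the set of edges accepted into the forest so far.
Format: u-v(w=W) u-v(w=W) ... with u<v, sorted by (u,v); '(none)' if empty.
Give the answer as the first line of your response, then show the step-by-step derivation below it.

0-3(w=6) 1-2(w=1) 1-4(w=1) 2-8(w=3) 4-6(w=1)

step 1: add edge 1-2 (w=1); MST = {1-2(w=1)}
step 2: add edge 1-4 (w=1); MST = {1-2(w=1) 1-4(w=1)}
step 3: add edge 4-6 (w=1); MST = {1-2(w=1) 1-4(w=1) 4-6(w=1)}
step 4: add edge 2-8 (w=3); MST = {1-2(w=1) 1-4(w=1) 2-8(w=3) 4-6(w=1)}
step 5: add edge 0-3 (w=6); MST = {0-3(w=6) 1-2(w=1) 1-4(w=1) 2-8(w=3) 4-6(w=1)}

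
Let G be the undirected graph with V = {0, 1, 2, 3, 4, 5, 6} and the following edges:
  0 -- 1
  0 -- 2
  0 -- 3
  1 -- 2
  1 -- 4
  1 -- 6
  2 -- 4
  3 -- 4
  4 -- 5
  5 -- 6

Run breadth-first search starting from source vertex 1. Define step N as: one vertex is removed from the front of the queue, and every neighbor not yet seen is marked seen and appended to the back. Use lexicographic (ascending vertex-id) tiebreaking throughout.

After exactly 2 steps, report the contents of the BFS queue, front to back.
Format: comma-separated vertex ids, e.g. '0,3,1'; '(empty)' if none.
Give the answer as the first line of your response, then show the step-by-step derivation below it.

2,4,6,3

step 1: dequeue 1; queue=[0,2,4,6]; order=1
step 2: dequeue 0; queue=[2,4,6,3]; order=1,0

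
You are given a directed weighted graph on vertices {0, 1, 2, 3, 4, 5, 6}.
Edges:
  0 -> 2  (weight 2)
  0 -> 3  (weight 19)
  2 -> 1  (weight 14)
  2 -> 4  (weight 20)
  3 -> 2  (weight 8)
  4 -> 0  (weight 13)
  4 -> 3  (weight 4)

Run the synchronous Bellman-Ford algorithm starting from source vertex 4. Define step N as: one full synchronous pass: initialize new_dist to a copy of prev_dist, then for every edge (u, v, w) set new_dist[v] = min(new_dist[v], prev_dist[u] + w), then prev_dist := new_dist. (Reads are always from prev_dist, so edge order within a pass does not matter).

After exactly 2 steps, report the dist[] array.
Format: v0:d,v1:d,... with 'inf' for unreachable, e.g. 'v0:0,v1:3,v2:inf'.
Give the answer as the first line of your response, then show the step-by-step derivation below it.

v0:13,v1:inf,v2:12,v3:4,v4:0,v5:inf,v6:inf

step 1: dist = v0:13,v1:inf,v2:inf,v3:4,v4:0,v5:inf,v6:inf
step 2: dist = v0:13,v1:inf,v2:12,v3:4,v4:0,v5:inf,v6:inf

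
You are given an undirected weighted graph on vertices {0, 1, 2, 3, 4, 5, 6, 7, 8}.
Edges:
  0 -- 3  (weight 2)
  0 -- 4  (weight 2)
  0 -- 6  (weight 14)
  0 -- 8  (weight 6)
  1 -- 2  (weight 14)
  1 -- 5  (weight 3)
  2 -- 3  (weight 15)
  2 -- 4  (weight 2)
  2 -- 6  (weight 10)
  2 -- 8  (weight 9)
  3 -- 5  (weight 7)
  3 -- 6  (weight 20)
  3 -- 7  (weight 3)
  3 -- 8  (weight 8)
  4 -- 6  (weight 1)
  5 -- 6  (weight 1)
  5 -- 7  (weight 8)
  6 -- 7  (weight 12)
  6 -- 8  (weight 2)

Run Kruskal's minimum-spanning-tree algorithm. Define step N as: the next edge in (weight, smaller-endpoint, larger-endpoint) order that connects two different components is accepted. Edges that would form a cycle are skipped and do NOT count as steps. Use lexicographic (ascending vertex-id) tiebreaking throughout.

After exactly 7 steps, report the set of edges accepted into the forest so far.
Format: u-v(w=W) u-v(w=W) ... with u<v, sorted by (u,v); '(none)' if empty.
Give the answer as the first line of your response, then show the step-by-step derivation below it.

0-3(w=2) 0-4(w=2) 1-5(w=3) 2-4(w=2) 4-6(w=1) 5-6(w=1) 6-8(w=2)

step 1: add edge 4-6 (w=1); MST = {4-6(w=1)}
step 2: add edge 5-6 (w=1); MST = {4-6(w=1) 5-6(w=1)}
step 3: add edge 0-3 (w=2); MST = {0-3(w=2) 4-6(w=1) 5-6(w=1)}
step 4: add edge 0-4 (w=2); MST = {0-3(w=2) 0-4(w=2) 4-6(w=1) 5-6(w=1)}
step 5: add edge 2-4 (w=2); MST = {0-3(w=2) 0-4(w=2) 2-4(w=2) 4-6(w=1) 5-6(w=1)}
step 6: add edge 6-8 (w=2); MST = {0-3(w=2) 0-4(w=2) 2-4(w=2) 4-6(w=1) 5-6(w=1) 6-8(w=2)}
step 7: add edge 1-5 (w=3); MST = {0-3(w=2) 0-4(w=2) 1-5(w=3) 2-4(w=2) 4-6(w=1) 5-6(w=1) 6-8(w=2)}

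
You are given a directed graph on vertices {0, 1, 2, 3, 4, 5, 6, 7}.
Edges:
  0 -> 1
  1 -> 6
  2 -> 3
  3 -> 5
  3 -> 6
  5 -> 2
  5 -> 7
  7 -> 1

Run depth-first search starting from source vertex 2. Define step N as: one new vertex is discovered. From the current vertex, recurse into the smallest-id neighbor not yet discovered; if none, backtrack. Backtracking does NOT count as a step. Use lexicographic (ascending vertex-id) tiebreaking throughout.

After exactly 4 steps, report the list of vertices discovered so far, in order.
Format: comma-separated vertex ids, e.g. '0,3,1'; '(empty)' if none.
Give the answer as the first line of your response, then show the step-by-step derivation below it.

2,3,5,7

step 1: discover 2; path=2; order=2
step 2: discover 3; path=2>3; order=2,3
step 3: discover 5; path=2>3>5; order=2,3,5
step 4: discover 7; path=2>3>5>7; order=2,3,5,7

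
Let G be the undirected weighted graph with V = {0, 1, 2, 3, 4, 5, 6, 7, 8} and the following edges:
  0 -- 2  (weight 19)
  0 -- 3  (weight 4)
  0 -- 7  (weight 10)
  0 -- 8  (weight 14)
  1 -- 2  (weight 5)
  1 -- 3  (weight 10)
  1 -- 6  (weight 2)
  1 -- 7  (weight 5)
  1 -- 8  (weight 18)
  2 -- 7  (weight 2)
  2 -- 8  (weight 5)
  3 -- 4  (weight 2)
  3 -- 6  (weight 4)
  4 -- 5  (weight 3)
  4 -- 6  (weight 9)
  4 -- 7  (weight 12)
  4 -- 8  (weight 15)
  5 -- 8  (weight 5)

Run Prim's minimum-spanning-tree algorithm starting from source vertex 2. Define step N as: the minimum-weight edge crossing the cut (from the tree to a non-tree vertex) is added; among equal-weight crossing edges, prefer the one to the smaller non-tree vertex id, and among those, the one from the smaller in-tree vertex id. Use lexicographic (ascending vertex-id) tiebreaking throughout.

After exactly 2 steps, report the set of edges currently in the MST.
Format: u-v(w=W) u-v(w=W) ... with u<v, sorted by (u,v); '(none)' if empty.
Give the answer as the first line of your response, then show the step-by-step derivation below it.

1-2(w=5) 2-7(w=2)

step 1: add edge 2-7 (w=2); MST = {2-7(w=2)}
step 2: add edge 1-2 (w=5); MST = {1-2(w=5) 2-7(w=2)}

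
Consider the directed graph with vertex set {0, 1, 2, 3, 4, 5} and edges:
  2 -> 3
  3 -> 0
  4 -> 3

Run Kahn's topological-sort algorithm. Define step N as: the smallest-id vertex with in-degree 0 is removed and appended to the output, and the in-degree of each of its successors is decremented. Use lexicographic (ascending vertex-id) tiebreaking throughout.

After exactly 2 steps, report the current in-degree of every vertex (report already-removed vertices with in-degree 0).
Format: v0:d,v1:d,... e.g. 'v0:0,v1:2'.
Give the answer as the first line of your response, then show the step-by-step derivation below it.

v0:1,v1:0,v2:0,v3:1,v4:0,v5:0

step 1: output 1; order=[1]; indeg=(1,0,0,2,0,0)
step 2: output 2; order=[1,2]; indeg=(1,0,0,1,0,0)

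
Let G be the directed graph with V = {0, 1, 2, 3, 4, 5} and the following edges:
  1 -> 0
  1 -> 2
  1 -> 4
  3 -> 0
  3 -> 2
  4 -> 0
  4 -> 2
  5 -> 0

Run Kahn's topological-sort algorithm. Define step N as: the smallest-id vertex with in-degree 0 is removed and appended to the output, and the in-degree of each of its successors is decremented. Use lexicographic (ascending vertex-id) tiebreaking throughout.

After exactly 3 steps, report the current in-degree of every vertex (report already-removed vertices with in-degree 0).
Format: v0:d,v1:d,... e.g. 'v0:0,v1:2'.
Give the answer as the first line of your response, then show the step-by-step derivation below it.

v0:1,v1:0,v2:0,v3:0,v4:0,v5:0

step 1: output 1; order=[1]; indeg=(3,0,2,0,0,0)
step 2: output 3; order=[1,3]; indeg=(2,0,1,0,0,0)
step 3: output 4; order=[1,3,4]; indeg=(1,0,0,0,0,0)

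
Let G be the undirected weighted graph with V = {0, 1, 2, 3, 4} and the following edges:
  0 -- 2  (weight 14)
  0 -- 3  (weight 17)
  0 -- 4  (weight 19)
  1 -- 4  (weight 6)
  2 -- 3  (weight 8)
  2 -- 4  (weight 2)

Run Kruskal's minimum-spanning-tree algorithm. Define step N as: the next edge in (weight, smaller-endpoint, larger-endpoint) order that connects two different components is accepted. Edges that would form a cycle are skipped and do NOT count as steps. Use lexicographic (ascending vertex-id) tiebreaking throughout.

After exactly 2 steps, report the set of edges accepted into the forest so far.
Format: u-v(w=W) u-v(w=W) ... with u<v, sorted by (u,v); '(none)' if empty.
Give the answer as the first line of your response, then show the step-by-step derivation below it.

1-4(w=6) 2-4(w=2)

step 1: add edge 2-4 (w=2); MST = {2-4(w=2)}
step 2: add edge 1-4 (w=6); MST = {1-4(w=6) 2-4(w=2)}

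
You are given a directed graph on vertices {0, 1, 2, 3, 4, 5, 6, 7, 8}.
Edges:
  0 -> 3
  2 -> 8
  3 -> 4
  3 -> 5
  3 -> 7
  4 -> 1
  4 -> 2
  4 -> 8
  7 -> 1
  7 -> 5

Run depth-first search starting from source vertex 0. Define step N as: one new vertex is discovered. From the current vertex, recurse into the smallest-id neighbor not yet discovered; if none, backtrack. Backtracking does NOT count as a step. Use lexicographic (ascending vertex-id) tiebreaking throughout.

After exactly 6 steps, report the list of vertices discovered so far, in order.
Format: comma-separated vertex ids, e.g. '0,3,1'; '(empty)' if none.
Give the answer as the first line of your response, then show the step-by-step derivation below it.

0,3,4,1,2,8

step 1: discover 0; path=0; order=0
step 2: discover 3; path=0>3; order=0,3
step 3: discover 4; path=0>3>4; order=0,3,4
step 4: discover 1; path=0>3>4>1; order=0,3,4,1
step 5: discover 2; path=0>3>4>2; order=0,3,4,1,2
step 6: discover 8; path=0>3>4>2>8; order=0,3,4,1,2,8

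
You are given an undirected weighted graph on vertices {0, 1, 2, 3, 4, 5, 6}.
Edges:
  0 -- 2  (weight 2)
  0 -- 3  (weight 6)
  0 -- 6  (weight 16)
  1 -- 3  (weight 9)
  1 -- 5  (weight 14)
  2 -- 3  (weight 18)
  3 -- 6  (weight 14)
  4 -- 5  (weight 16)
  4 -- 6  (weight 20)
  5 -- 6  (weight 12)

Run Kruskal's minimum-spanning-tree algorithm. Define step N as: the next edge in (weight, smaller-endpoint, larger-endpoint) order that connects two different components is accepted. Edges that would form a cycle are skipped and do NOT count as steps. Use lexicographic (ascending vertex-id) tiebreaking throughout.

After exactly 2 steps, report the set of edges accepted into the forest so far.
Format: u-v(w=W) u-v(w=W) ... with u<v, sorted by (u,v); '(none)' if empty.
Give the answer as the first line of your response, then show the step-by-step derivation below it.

0-2(w=2) 0-3(w=6)

step 1: add edge 0-2 (w=2); MST = {0-2(w=2)}
step 2: add edge 0-3 (w=6); MST = {0-2(w=2) 0-3(w=6)}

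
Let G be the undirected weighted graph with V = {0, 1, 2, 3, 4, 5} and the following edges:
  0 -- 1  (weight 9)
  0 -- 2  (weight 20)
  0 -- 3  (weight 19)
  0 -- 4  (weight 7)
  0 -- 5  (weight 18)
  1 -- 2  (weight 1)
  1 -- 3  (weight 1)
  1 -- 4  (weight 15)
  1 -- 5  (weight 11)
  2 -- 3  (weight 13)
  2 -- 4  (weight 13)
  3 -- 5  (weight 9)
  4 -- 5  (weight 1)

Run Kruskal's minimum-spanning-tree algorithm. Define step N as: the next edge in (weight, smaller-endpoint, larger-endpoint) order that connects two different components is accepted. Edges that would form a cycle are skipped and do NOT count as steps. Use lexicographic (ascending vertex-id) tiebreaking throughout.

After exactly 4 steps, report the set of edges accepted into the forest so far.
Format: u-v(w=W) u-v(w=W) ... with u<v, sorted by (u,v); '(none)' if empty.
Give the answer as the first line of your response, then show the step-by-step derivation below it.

0-4(w=7) 1-2(w=1) 1-3(w=1) 4-5(w=1)

step 1: add edge 1-2 (w=1); MST = {1-2(w=1)}
step 2: add edge 1-3 (w=1); MST = {1-2(w=1) 1-3(w=1)}
step 3: add edge 4-5 (w=1); MST = {1-2(w=1) 1-3(w=1) 4-5(w=1)}
step 4: add edge 0-4 (w=7); MST = {0-4(w=7) 1-2(w=1) 1-3(w=1) 4-5(w=1)}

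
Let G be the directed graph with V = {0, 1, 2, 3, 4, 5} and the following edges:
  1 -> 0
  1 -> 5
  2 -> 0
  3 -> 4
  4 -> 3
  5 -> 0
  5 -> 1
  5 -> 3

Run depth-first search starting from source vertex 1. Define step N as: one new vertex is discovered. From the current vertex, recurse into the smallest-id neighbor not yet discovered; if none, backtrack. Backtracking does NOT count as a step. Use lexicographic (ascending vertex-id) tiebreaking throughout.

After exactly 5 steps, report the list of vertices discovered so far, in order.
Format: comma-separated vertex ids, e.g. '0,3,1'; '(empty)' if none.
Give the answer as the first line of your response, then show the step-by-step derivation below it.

1,0,5,3,4

step 1: discover 1; path=1; order=1
step 2: discover 0; path=1>0; order=1,0
step 3: discover 5; path=1>5; order=1,0,5
step 4: discover 3; path=1>5>3; order=1,0,5,3
step 5: discover 4; path=1>5>3>4; order=1,0,5,3,4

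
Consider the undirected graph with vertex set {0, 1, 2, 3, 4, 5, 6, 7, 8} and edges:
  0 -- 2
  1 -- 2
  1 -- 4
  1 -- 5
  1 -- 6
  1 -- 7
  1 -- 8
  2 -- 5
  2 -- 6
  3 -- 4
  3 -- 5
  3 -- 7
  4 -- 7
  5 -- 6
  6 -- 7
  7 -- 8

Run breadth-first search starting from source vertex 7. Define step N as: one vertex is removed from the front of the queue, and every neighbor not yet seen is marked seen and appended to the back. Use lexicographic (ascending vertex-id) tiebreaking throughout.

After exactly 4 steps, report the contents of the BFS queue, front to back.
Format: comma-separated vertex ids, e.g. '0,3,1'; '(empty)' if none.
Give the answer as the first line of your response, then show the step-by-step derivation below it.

6,8,2,5

step 1: dequeue 7; queue=[1,3,4,6,8]; order=7
step 2: dequeue 1; queue=[3,4,6,8,2,5]; order=7,1
step 3: dequeue 3; queue=[4,6,8,2,5]; order=7,1,3
step 4: dequeue 4; queue=[6,8,2,5]; order=7,1,3,4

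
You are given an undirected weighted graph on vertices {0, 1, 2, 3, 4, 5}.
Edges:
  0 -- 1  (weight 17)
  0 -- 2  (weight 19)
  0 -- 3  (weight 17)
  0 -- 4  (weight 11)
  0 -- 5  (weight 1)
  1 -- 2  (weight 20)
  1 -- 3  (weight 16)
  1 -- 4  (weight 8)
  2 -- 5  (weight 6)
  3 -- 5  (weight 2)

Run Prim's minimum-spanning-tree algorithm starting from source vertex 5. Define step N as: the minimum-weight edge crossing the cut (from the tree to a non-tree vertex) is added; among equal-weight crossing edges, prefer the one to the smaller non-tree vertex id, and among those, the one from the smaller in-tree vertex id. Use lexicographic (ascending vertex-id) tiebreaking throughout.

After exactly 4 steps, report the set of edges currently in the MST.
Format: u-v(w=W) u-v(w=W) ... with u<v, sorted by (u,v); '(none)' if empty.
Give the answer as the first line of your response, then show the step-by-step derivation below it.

0-4(w=11) 0-5(w=1) 2-5(w=6) 3-5(w=2)

step 1: add edge 0-5 (w=1); MST = {0-5(w=1)}
step 2: add edge 3-5 (w=2); MST = {0-5(w=1) 3-5(w=2)}
step 3: add edge 2-5 (w=6); MST = {0-5(w=1) 2-5(w=6) 3-5(w=2)}
step 4: add edge 0-4 (w=11); MST = {0-4(w=11) 0-5(w=1) 2-5(w=6) 3-5(w=2)}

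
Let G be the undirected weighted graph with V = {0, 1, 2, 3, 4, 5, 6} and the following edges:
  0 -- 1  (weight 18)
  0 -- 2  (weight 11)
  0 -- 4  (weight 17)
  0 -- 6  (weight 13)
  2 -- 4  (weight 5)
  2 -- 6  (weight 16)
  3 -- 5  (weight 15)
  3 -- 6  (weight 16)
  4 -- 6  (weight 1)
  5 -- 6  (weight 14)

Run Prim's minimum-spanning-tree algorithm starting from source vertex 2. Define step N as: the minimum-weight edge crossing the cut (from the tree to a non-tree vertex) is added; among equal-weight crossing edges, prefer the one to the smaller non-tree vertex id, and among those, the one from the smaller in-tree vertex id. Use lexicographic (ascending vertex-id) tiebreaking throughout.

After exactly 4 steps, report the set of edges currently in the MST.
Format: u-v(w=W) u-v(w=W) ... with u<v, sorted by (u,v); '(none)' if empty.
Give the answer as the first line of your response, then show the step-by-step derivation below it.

0-2(w=11) 2-4(w=5) 4-6(w=1) 5-6(w=14)

step 1: add edge 2-4 (w=5); MST = {2-4(w=5)}
step 2: add edge 4-6 (w=1); MST = {2-4(w=5) 4-6(w=1)}
step 3: add edge 0-2 (w=11); MST = {0-2(w=11) 2-4(w=5) 4-6(w=1)}
step 4: add edge 5-6 (w=14); MST = {0-2(w=11) 2-4(w=5) 4-6(w=1) 5-6(w=14)}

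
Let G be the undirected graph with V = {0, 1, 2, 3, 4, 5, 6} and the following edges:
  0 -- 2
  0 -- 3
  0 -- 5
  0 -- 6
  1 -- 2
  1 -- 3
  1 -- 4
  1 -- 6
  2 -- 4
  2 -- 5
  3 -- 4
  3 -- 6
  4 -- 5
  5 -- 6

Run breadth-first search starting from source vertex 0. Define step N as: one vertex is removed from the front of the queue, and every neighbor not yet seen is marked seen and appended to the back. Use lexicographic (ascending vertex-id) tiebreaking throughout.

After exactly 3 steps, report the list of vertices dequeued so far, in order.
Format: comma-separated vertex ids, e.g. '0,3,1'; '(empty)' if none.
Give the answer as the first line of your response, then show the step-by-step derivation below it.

0,2,3

step 1: dequeue 0; queue=[2,3,5,6]; order=0
step 2: dequeue 2; queue=[3,5,6,1,4]; order=0,2
step 3: dequeue 3; queue=[5,6,1,4]; order=0,2,3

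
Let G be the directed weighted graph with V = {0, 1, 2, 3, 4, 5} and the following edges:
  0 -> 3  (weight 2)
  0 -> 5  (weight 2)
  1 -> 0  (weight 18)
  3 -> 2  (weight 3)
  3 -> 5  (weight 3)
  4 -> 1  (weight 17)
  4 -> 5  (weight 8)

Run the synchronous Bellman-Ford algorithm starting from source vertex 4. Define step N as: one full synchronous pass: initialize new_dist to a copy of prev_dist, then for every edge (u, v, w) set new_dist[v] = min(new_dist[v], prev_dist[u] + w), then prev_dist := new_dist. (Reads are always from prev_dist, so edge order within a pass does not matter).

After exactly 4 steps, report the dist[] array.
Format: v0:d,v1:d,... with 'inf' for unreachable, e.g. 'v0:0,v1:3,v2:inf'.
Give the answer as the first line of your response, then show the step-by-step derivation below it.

v0:35,v1:17,v2:40,v3:37,v4:0,v5:8

step 1: dist = v0:inf,v1:17,v2:inf,v3:inf,v4:0,v5:8
step 2: dist = v0:35,v1:17,v2:inf,v3:inf,v4:0,v5:8
step 3: dist = v0:35,v1:17,v2:inf,v3:37,v4:0,v5:8
step 4: dist = v0:35,v1:17,v2:40,v3:37,v4:0,v5:8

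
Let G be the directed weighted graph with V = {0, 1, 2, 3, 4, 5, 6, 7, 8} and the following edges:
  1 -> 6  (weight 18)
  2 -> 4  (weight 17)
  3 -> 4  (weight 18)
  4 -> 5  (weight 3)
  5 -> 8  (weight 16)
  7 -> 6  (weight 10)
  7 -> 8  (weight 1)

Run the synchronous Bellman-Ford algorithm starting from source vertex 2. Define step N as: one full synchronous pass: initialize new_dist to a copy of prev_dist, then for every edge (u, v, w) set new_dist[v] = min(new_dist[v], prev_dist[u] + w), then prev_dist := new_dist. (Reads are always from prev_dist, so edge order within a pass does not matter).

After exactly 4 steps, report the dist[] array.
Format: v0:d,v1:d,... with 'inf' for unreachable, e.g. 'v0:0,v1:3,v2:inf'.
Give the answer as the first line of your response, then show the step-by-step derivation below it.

v0:inf,v1:inf,v2:0,v3:inf,v4:17,v5:20,v6:inf,v7:inf,v8:36

step 1: dist = v0:inf,v1:inf,v2:0,v3:inf,v4:17,v5:inf,v6:inf,v7:inf,v8:inf
step 2: dist = v0:inf,v1:inf,v2:0,v3:inf,v4:17,v5:20,v6:inf,v7:inf,v8:inf
step 3: dist = v0:inf,v1:inf,v2:0,v3:inf,v4:17,v5:20,v6:inf,v7:inf,v8:36
step 4: dist = v0:inf,v1:inf,v2:0,v3:inf,v4:17,v5:20,v6:inf,v7:inf,v8:36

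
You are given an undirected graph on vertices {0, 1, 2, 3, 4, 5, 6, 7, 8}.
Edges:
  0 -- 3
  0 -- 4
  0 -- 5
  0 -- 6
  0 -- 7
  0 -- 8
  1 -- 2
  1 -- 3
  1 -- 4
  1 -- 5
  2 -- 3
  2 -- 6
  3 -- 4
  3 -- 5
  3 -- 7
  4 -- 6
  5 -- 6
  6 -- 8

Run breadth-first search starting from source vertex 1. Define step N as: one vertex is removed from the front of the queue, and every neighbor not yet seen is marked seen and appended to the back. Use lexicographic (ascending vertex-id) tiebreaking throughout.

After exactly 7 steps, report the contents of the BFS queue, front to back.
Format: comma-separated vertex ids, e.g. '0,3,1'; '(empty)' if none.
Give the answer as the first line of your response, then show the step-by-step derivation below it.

7,8

step 1: dequeue 1; queue=[2,3,4,5]; order=1
step 2: dequeue 2; queue=[3,4,5,6]; order=1,2
step 3: dequeue 3; queue=[4,5,6,0,7]; order=1,2,3
step 4: dequeue 4; queue=[5,6,0,7]; order=1,2,3,4
step 5: dequeue 5; queue=[6,0,7]; order=1,2,3,4,5
step 6: dequeue 6; queue=[0,7,8]; order=1,2,3,4,5,6
step 7: dequeue 0; queue=[7,8]; order=1,2,3,4,5,6,0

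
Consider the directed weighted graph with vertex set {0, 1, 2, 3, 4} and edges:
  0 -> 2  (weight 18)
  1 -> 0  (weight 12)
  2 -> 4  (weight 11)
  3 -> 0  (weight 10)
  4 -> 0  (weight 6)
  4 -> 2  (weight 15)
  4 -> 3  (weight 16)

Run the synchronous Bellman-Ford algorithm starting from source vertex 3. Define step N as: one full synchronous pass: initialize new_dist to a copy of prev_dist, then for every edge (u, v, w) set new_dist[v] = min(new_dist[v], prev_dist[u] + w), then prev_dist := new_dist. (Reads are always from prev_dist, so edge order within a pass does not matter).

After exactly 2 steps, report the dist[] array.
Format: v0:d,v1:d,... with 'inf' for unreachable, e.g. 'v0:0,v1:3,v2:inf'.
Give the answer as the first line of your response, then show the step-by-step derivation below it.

v0:10,v1:inf,v2:28,v3:0,v4:inf

step 1: dist = v0:10,v1:inf,v2:inf,v3:0,v4:inf
step 2: dist = v0:10,v1:inf,v2:28,v3:0,v4:inf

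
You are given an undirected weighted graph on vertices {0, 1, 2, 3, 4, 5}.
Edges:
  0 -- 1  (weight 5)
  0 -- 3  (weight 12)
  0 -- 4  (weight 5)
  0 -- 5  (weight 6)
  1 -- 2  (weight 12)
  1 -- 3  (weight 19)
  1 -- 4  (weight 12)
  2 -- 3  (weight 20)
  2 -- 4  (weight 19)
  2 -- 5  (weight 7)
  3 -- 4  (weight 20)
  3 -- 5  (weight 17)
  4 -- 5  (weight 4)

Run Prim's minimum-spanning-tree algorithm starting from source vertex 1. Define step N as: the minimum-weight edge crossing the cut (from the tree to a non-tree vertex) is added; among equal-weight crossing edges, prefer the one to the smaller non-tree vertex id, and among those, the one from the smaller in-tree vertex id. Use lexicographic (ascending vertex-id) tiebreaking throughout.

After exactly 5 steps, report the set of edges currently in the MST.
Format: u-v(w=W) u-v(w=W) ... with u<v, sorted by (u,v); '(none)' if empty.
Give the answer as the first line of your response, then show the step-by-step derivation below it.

0-1(w=5) 0-3(w=12) 0-4(w=5) 2-5(w=7) 4-5(w=4)

step 1: add edge 0-1 (w=5); MST = {0-1(w=5)}
step 2: add edge 0-4 (w=5); MST = {0-1(w=5) 0-4(w=5)}
step 3: add edge 4-5 (w=4); MST = {0-1(w=5) 0-4(w=5) 4-5(w=4)}
step 4: add edge 2-5 (w=7); MST = {0-1(w=5) 0-4(w=5) 2-5(w=7) 4-5(w=4)}
step 5: add edge 0-3 (w=12); MST = {0-1(w=5) 0-3(w=12) 0-4(w=5) 2-5(w=7) 4-5(w=4)}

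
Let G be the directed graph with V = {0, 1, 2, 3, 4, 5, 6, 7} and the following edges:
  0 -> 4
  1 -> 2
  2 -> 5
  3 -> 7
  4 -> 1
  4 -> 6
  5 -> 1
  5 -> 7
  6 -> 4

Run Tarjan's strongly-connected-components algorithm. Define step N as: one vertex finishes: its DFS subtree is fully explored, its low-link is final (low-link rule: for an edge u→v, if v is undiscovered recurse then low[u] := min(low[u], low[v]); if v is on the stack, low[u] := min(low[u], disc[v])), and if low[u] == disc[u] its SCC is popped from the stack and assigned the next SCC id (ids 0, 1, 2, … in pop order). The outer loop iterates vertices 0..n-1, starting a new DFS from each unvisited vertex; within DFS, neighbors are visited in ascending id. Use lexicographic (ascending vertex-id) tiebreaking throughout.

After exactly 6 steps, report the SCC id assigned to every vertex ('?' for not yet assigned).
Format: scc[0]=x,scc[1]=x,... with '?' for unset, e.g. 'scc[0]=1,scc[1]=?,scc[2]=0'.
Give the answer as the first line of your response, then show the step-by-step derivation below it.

scc[0]=?,scc[1]=1,scc[2]=1,scc[3]=?,scc[4]=2,scc[5]=1,scc[6]=2,scc[7]=0

step 1: low=(low[0]=0,low[1]=2,low[2]=3,low[3]=?,low[4]=1,low[5]=2,low[6]=?,low[7]=5); scc=(scc[0]=?,scc[1]=?,scc[2]=?,scc[3]=?,scc[4]=?,scc[5]=?,scc[6]=?,scc[7]=0)
step 2: low=(low[0]=0,low[1]=2,low[2]=3,low[3]=?,low[4]=1,low[5]=2,low[6]=?,low[7]=5); scc=(scc[0]=?,scc[1]=?,scc[2]=?,scc[3]=?,scc[4]=?,scc[5]=?,scc[6]=?,scc[7]=0)
step 3: low=(low[0]=0,low[1]=2,low[2]=2,low[3]=?,low[4]=1,low[5]=2,low[6]=?,low[7]=5); scc=(scc[0]=?,scc[1]=?,scc[2]=?,scc[3]=?,scc[4]=?,scc[5]=?,scc[6]=?,scc[7]=0)
step 4: low=(low[0]=0,low[1]=2,low[2]=2,low[3]=?,low[4]=1,low[5]=2,low[6]=?,low[7]=5); scc=(scc[0]=?,scc[1]=1,scc[2]=1,scc[3]=?,scc[4]=?,scc[5]=1,scc[6]=?,scc[7]=0)
step 5: low=(low[0]=0,low[1]=2,low[2]=2,low[3]=?,low[4]=1,low[5]=2,low[6]=1,low[7]=5); scc=(scc[0]=?,scc[1]=1,scc[2]=1,scc[3]=?,scc[4]=?,scc[5]=1,scc[6]=?,scc[7]=0)
step 6: low=(low[0]=0,low[1]=2,low[2]=2,low[3]=?,low[4]=1,low[5]=2,low[6]=1,low[7]=5); scc=(scc[0]=?,scc[1]=1,scc[2]=1,scc[3]=?,scc[4]=2,scc[5]=1,scc[6]=2,scc[7]=0)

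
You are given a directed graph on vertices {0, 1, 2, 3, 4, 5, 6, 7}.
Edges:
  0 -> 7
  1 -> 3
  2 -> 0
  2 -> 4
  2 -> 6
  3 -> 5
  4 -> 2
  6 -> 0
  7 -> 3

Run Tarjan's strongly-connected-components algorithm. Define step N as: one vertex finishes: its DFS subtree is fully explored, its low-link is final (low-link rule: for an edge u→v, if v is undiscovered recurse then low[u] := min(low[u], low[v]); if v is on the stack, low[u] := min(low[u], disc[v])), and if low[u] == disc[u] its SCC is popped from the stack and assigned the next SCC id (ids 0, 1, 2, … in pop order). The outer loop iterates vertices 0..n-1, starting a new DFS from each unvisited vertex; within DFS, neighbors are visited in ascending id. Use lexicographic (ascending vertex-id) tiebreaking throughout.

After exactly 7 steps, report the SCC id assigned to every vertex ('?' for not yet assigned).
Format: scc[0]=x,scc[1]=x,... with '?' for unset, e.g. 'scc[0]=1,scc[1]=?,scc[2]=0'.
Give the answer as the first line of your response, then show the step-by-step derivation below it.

scc[0]=3,scc[1]=4,scc[2]=?,scc[3]=1,scc[4]=?,scc[5]=0,scc[6]=5,scc[7]=2

step 1: low=(low[0]=0,low[1]=?,low[2]=?,low[3]=2,low[4]=?,low[5]=3,low[6]=?,low[7]=1); scc=(scc[0]=?,scc[1]=?,scc[2]=?,scc[3]=?,scc[4]=?,scc[5]=0,scc[6]=?,scc[7]=?)
step 2: low=(low[0]=0,low[1]=?,low[2]=?,low[3]=2,low[4]=?,low[5]=3,low[6]=?,low[7]=1); scc=(scc[0]=?,scc[1]=?,scc[2]=?,scc[3]=1,scc[4]=?,scc[5]=0,scc[6]=?,scc[7]=?)
step 3: low=(low[0]=0,low[1]=?,low[2]=?,low[3]=2,low[4]=?,low[5]=3,low[6]=?,low[7]=1); scc=(scc[0]=?,scc[1]=?,scc[2]=?,scc[3]=1,scc[4]=?,scc[5]=0,scc[6]=?,scc[7]=2)
step 4: low=(low[0]=0,low[1]=?,low[2]=?,low[3]=2,low[4]=?,low[5]=3,low[6]=?,low[7]=1); scc=(scc[0]=3,scc[1]=?,scc[2]=?,scc[3]=1,scc[4]=?,scc[5]=0,scc[6]=?,scc[7]=2)
step 5: low=(low[0]=0,low[1]=4,low[2]=?,low[3]=2,low[4]=?,low[5]=3,low[6]=?,low[7]=1); scc=(scc[0]=3,scc[1]=4,scc[2]=?,scc[3]=1,scc[4]=?,scc[5]=0,scc[6]=?,scc[7]=2)
step 6: low=(low[0]=0,low[1]=4,low[2]=5,low[3]=2,low[4]=5,low[5]=3,low[6]=?,low[7]=1); scc=(scc[0]=3,scc[1]=4,scc[2]=?,scc[3]=1,scc[4]=?,scc[5]=0,scc[6]=?,scc[7]=2)
step 7: low=(low[0]=0,low[1]=4,low[2]=5,low[3]=2,low[4]=5,low[5]=3,low[6]=7,low[7]=1); scc=(scc[0]=3,scc[1]=4,scc[2]=?,scc[3]=1,scc[4]=?,scc[5]=0,scc[6]=5,scc[7]=2)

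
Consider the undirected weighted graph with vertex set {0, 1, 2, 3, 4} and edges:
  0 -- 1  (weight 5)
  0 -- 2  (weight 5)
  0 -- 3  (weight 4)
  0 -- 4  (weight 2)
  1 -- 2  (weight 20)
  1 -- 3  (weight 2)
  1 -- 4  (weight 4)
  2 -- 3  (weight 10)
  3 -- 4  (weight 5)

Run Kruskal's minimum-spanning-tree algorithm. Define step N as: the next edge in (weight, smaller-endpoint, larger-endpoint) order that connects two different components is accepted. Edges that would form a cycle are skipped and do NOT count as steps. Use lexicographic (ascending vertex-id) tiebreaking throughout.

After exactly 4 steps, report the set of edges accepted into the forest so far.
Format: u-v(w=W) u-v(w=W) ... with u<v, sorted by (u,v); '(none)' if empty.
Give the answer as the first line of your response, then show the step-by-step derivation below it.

0-2(w=5) 0-3(w=4) 0-4(w=2) 1-3(w=2)

step 1: add edge 0-4 (w=2); MST = {0-4(w=2)}
step 2: add edge 1-3 (w=2); MST = {0-4(w=2) 1-3(w=2)}
step 3: add edge 0-3 (w=4); MST = {0-3(w=4) 0-4(w=2) 1-3(w=2)}
step 4: add edge 0-2 (w=5); MST = {0-2(w=5) 0-3(w=4) 0-4(w=2) 1-3(w=2)}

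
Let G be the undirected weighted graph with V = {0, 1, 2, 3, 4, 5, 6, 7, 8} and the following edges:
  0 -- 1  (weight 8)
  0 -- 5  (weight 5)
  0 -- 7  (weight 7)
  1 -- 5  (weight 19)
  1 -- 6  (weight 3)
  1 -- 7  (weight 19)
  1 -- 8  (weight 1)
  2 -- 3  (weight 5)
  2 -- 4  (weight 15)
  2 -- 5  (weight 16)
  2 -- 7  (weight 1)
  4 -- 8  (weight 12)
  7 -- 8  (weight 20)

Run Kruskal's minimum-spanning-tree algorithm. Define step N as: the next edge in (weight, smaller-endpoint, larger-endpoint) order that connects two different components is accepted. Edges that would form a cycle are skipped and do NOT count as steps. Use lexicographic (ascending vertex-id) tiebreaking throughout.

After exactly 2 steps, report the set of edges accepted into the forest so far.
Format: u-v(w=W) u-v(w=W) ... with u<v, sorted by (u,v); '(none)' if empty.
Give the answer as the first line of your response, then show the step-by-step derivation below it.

1-8(w=1) 2-7(w=1)

step 1: add edge 1-8 (w=1); MST = {1-8(w=1)}
step 2: add edge 2-7 (w=1); MST = {1-8(w=1) 2-7(w=1)}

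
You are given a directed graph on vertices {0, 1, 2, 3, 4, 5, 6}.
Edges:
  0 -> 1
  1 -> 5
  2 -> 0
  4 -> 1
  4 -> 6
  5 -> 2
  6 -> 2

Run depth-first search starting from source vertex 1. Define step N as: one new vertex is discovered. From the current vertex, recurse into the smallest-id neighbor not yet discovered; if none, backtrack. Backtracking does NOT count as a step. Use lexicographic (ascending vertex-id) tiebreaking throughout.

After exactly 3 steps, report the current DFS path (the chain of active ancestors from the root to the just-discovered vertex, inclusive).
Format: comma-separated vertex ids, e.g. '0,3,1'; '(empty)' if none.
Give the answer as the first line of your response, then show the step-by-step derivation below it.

1,5,2

step 1: discover 1; path=1; order=1
step 2: discover 5; path=1>5; order=1,5
step 3: discover 2; path=1>5>2; order=1,5,2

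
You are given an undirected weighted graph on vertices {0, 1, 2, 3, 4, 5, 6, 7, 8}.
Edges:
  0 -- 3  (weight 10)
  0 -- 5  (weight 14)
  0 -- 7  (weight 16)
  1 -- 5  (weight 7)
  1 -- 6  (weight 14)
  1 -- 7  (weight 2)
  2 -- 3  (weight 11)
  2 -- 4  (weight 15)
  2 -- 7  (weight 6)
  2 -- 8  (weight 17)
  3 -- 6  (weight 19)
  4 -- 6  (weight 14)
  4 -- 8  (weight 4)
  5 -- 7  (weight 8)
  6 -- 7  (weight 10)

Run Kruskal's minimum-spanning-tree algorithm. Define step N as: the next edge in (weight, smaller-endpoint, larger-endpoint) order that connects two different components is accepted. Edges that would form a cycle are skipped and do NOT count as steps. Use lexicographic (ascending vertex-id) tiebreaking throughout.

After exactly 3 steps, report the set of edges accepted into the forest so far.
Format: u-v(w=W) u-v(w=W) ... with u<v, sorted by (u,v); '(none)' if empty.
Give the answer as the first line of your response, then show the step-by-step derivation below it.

1-7(w=2) 2-7(w=6) 4-8(w=4)

step 1: add edge 1-7 (w=2); MST = {1-7(w=2)}
step 2: add edge 4-8 (w=4); MST = {1-7(w=2) 4-8(w=4)}
step 3: add edge 2-7 (w=6); MST = {1-7(w=2) 2-7(w=6) 4-8(w=4)}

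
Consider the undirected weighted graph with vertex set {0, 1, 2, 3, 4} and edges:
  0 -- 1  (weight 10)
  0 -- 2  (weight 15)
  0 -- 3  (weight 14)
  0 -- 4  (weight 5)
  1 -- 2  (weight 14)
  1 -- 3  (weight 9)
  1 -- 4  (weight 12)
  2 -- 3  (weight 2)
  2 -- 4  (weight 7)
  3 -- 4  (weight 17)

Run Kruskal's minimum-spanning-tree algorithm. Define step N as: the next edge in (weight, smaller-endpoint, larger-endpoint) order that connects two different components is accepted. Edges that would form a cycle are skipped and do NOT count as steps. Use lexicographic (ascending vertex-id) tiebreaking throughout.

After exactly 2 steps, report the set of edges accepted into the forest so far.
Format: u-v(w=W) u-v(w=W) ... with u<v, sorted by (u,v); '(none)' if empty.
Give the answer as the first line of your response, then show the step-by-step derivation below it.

0-4(w=5) 2-3(w=2)

step 1: add edge 2-3 (w=2); MST = {2-3(w=2)}
step 2: add edge 0-4 (w=5); MST = {0-4(w=5) 2-3(w=2)}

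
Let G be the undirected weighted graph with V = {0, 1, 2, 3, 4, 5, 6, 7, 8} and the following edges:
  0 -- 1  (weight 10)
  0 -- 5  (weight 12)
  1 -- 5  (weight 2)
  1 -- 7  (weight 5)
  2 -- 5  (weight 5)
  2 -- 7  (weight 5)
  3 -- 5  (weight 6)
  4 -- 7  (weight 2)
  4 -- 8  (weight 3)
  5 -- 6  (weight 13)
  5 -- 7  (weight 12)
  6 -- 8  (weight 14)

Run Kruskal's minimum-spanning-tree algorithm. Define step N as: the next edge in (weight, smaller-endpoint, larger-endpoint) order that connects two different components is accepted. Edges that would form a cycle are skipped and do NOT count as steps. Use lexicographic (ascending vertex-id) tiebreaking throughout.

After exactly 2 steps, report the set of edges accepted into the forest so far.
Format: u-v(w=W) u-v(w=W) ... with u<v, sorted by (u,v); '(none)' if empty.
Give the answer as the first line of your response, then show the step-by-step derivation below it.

1-5(w=2) 4-7(w=2)

step 1: add edge 1-5 (w=2); MST = {1-5(w=2)}
step 2: add edge 4-7 (w=2); MST = {1-5(w=2) 4-7(w=2)}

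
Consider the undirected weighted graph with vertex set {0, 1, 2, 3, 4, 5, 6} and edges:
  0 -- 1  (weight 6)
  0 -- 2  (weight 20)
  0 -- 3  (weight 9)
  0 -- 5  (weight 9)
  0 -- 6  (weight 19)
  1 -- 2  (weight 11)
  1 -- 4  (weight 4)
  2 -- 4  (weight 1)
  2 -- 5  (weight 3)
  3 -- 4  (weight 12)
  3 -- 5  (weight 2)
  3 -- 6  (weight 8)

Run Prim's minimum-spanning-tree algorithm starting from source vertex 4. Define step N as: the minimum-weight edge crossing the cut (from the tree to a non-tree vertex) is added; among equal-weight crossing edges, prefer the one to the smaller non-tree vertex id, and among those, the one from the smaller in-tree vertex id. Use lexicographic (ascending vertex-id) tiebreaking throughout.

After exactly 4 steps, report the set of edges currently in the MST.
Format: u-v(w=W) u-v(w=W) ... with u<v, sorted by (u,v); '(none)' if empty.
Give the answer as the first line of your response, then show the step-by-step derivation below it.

1-4(w=4) 2-4(w=1) 2-5(w=3) 3-5(w=2)

step 1: add edge 2-4 (w=1); MST = {2-4(w=1)}
step 2: add edge 2-5 (w=3); MST = {2-4(w=1) 2-5(w=3)}
step 3: add edge 3-5 (w=2); MST = {2-4(w=1) 2-5(w=3) 3-5(w=2)}
step 4: add edge 1-4 (w=4); MST = {1-4(w=4) 2-4(w=1) 2-5(w=3) 3-5(w=2)}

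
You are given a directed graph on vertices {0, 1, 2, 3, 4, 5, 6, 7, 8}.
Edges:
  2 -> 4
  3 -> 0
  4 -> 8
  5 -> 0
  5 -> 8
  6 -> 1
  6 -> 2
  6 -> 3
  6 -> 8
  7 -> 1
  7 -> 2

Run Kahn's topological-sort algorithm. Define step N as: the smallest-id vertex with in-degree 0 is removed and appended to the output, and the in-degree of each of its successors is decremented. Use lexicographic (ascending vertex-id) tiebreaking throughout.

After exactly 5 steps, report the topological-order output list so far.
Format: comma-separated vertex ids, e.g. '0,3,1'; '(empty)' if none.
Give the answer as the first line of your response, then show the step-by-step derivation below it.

5,6,3,0,7

step 1: output 5; order=[5]; indeg=(1,2,2,1,1,0,0,0,2)
step 2: output 6; order=[5,6]; indeg=(1,1,1,0,1,0,0,0,1)
step 3: output 3; order=[5,6,3]; indeg=(0,1,1,0,1,0,0,0,1)
step 4: output 0; order=[5,6,3,0]; indeg=(0,1,1,0,1,0,0,0,1)
step 5: output 7; order=[5,6,3,0,7]; indeg=(0,0,0,0,1,0,0,0,1)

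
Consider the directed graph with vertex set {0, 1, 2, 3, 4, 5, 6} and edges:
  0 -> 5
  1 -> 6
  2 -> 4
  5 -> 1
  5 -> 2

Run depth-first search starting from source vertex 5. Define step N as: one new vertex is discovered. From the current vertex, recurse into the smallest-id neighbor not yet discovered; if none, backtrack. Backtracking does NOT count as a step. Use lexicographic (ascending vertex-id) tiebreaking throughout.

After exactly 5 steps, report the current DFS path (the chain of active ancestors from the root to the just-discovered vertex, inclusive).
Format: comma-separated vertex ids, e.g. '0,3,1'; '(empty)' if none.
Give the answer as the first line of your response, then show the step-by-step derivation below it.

5,2,4

step 1: discover 5; path=5; order=5
step 2: discover 1; path=5>1; order=5,1
step 3: discover 6; path=5>1>6; order=5,1,6
step 4: discover 2; path=5>2; order=5,1,6,2
step 5: discover 4; path=5>2>4; order=5,1,6,2,4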